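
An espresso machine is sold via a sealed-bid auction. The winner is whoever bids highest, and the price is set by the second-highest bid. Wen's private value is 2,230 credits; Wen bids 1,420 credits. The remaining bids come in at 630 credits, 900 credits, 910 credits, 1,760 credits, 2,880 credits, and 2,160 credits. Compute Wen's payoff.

Wen's payoff: 0 credits.

Highest competing bid: 2,880 credits.
Wen's bid 1,420 credits is not the highest, so Wen loses, pays nothing, and earns zero payoff.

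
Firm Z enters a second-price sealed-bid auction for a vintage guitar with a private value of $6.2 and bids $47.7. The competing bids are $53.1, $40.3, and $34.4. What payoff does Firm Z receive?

$0.0

Highest competing bid: $53.1.
Firm Z's bid $47.7 is not the highest, so Firm Z loses, pays nothing, and earns zero payoff.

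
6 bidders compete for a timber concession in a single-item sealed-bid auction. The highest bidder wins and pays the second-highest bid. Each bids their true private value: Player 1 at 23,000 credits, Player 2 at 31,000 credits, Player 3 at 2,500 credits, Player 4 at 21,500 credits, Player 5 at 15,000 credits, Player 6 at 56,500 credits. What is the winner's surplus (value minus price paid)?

Surplus = 25,500 credits.

Sorted high to low: Player 6 56,500 credits; Player 2 31,000 credits; Player 1 23,000 credits; Player 4 21,500 credits; Player 5 15,000 credits; Player 3 2,500 credits.
Player 6 wins with the top bid and pays the second-highest, 31,000 credits.
Surplus = 56,500 credits − 31,000 credits = 25,500 credits.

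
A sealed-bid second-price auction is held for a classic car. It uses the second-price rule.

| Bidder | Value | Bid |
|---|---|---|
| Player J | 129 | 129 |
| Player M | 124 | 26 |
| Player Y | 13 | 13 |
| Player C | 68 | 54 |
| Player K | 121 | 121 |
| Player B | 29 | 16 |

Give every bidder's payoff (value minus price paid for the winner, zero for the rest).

Player J 8, Player M 0, Player Y 0, Player C 0, Player K 0, Player B 0.

Bids in descending order: Player J 129, then Player K 121, then Player C 54, then Player M 26, then Player B 16, then Player Y 13.
Player J has the top bid and wins; the price is the second-highest bid, 121.
Player J's payoff = 129 − 121 = 8. All other bidders lose, so their payoff is 0.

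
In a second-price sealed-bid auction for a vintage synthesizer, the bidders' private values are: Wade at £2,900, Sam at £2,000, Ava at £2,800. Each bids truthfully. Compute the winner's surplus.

£100

Ordered from highest: Wade £2,900, then Ava £2,800, then Sam £2,000.
Wade wins with the top bid and pays the second-highest, £2,800.
Surplus = £2,900 − £2,800 = £100.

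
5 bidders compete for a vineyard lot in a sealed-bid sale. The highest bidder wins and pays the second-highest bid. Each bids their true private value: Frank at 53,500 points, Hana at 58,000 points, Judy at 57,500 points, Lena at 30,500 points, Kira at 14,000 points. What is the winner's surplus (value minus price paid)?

Sorted high to low: Hana 58,000 points, then Judy 57,500 points, then Frank 53,500 points, then Lena 30,500 points, then Kira 14,000 points.
Hana wins with the top bid and pays the second-highest, 57,500 points.
Surplus = 58,000 points − 57,500 points = 500 points.

500 points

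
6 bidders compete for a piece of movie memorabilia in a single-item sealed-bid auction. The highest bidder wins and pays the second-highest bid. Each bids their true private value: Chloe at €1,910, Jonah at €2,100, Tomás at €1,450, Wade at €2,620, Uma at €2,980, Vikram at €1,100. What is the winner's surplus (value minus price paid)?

Surplus = €360.

Bids in descending order: Uma €2,980, then Wade €2,620, then Jonah €2,100, then Chloe €1,910, then Tomás €1,450, then Vikram €1,100.
Uma wins with the top bid and pays the second-highest, €2,620.
Surplus = €2,980 − €2,620 = €360.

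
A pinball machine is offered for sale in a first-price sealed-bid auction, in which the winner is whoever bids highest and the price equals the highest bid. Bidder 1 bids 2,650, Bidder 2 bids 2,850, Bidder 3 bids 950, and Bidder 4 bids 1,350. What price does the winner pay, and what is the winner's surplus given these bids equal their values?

Price 2,850; surplus 0.

Ordered from highest: Bidder 2 2,850 > Bidder 1 2,650 > Bidder 4 1,350 > Bidder 3 950.
Bidder 2 is the highest bidder, so Bidder 2 wins.
Under the first-price rule, the price is the highest bid: 2,850.
Surplus = 2,850 − 2,850 = 0.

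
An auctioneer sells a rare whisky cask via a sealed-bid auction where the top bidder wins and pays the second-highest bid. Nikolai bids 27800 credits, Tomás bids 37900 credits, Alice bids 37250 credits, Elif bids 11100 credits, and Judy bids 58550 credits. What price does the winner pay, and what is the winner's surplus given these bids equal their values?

Ranking the bids: Judy 58550 credits, then Tomás 37900 credits, then Alice 37250 credits, then Nikolai 27800 credits, then Elif 11100 credits.
Judy is the highest bidder, so Judy wins.
Under the second-price rule, the price is the second-highest bid: 37900 credits.
Surplus = 58550 credits − 37900 credits = 20650 credits.

The winner pays 37900 credits for a surplus of 20650 credits.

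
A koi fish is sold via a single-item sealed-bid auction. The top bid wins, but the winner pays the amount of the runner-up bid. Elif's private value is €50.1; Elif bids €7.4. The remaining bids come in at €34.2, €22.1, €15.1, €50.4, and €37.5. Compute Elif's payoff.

Payoff = €0.0.

Highest competing bid: €50.4.
Elif's bid €7.4 is not the highest, so Elif loses, pays nothing, and earns zero payoff.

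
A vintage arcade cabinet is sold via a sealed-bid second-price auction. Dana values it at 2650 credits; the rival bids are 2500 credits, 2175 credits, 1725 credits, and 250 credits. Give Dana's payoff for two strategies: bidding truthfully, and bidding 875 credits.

Truthful: 150 credits; alternative: 0 credits.

The highest competing bid is 2500 credits.
Bidding truthfully at 2650 credits: Dana has the top bid, wins, and pays the second-highest bid 2500 credits. Payoff = 2650 credits − 2500 credits = 150 credits.
Bidding 875 credits: the top bid is 2500 credits (a rival), so Dana loses. Payoff = 0 credits.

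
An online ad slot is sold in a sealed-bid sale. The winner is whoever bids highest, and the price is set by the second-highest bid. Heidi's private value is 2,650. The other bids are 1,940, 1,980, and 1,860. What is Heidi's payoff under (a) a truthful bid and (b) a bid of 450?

(a) 670  (b) 0

The highest competing bid is 1,980.
Bidding truthfully at 2,650: Heidi has the top bid, wins, and pays the second-highest bid 1,980. Payoff = 2,650 − 1,980 = 670.
Bidding 450: the top bid is 1,980 (a rival), so Heidi loses. Payoff = 0.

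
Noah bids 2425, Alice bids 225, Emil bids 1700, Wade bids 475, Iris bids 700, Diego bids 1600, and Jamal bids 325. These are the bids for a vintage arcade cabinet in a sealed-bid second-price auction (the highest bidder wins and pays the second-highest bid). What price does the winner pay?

The winner pays 1700.

Ordered from highest: Noah 2425; Emil 1700; Diego 1600; Iris 700; Wade 475; Jamal 325; Alice 225.
Noah is the highest bidder, so Noah wins.
Under the second-price rule, the price is the second-highest bid: 1700.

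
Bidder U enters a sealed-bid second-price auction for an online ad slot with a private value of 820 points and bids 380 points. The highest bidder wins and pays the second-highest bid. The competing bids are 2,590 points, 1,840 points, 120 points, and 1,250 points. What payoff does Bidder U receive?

Bidder U's payoff: 0 points.

Highest competing bid: 2,590 points.
Bidder U's bid 380 points is not the highest, so Bidder U loses, pays nothing, and earns zero payoff.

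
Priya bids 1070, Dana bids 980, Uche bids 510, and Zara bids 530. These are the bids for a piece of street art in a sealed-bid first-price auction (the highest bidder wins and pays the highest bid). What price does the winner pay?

1070

Bids in descending order: Priya 1070, then Dana 980, then Zara 530, then Uche 510.
Priya is the highest bidder, so Priya wins.
Under the first-price rule, the price is the highest bid: 1070.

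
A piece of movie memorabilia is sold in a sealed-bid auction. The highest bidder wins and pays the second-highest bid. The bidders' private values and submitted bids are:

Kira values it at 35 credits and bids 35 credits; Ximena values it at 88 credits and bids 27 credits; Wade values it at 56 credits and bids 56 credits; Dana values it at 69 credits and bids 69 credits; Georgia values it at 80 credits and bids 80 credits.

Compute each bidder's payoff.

Payoffs: Kira 0 credits, Ximena 0 credits, Wade 0 credits, Dana 0 credits, Georgia 11 credits.

Ranking the bids: Georgia 80 credits; Dana 69 credits; Wade 56 credits; Kira 35 credits; Ximena 27 credits.
Georgia has the top bid and wins; the price is the second-highest bid, 69 credits.
Georgia's payoff = 80 credits − 69 credits = 11 credits. All other bidders lose, so their payoff is 0.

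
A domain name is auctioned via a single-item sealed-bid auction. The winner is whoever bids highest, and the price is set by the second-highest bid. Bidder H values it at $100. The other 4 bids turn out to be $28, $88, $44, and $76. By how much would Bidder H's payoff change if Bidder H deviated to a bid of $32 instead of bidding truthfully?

The highest competing bid is $88.
Bidding truthfully at $100: Bidder H has the top bid, wins, and pays the second-highest bid $88. Payoff = $100 − $88 = $12.
Bidding $32: the top bid is $88 (a rival), so Bidder H loses. Payoff = $0.
Change = $0 − $12 = -$12.

Change in payoff: -$12.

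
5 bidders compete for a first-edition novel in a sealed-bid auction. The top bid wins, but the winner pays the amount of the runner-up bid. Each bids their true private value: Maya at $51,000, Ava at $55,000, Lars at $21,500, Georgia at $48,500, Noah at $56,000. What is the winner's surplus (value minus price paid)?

Ordered from highest: Noah $56,000 > Ava $55,000 > Maya $51,000 > Georgia $48,500 > Lars $21,500.
Noah wins with the top bid and pays the second-highest, $55,000.
Surplus = $56,000 − $55,000 = $1,000.

$1,000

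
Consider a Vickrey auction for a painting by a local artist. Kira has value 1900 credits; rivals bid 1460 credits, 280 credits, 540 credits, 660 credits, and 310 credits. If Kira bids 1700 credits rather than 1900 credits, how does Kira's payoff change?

The highest competing bid is 1460 credits.
Bidding truthfully at 1900 credits: Kira has the top bid, wins, and pays the second-highest bid 1460 credits. Payoff = 1900 credits − 1460 credits = 440 credits.
Bidding 1700 credits: Kira has the top bid, wins, and pays the second-highest bid 1460 credits. Payoff = 1900 credits − 1460 credits = 440 credits.
Change = 440 credits − 440 credits = 0 credits.
The bid only affects whether you win, not the price — here both bids land on the same side of the top rival bid, so the deviation is payoff-neutral.

0 credits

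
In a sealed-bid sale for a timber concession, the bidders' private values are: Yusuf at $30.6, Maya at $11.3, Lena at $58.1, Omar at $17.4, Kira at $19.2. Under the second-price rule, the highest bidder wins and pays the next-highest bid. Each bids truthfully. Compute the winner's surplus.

Winner's surplus: $27.5.

Sorted high to low: Lena $58.1 > Yusuf $30.6 > Kira $19.2 > Omar $17.4 > Maya $11.3.
Lena wins with the top bid and pays the second-highest, $30.6.
Surplus = $58.1 − $30.6 = $27.5.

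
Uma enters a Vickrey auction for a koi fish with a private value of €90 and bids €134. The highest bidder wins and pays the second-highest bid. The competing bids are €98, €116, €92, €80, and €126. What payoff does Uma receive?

Highest competing bid: €126.
Uma's bid €134 is the highest overall, so Uma wins and pays the second-highest bid, €126.
Payoff = value − price = €90 − €126 = -€36.

Uma's payoff: -€36.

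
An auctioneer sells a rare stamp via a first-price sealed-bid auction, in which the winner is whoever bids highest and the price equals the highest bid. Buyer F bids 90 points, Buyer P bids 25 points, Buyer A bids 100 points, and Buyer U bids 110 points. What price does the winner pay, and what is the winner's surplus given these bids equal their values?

Price 110 points; surplus 0 points.

Ranking the bids: Buyer U 110 points; Buyer A 100 points; Buyer F 90 points; Buyer P 25 points.
Buyer U is the highest bidder, so Buyer U wins.
Under the first-price rule, the price is the highest bid: 110 points.
Surplus = 110 points − 110 points = 0 points.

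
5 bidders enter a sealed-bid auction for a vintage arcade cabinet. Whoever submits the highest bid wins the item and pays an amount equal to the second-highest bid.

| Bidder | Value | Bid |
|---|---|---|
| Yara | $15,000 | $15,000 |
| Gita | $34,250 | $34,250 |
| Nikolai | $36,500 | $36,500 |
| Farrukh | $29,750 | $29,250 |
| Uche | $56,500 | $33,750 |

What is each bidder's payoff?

Payoffs: Yara $0, Gita $0, Nikolai $2,250, Farrukh $0, Uche $0.

Bids in descending order: Nikolai $36,500, then Gita $34,250, then Uche $33,750, then Farrukh $29,250, then Yara $15,000.
Nikolai has the top bid and wins; the price is the second-highest bid, $34,250.
Nikolai's payoff = $36,500 − $34,250 = $2,250. All other bidders lose, so their payoff is 0.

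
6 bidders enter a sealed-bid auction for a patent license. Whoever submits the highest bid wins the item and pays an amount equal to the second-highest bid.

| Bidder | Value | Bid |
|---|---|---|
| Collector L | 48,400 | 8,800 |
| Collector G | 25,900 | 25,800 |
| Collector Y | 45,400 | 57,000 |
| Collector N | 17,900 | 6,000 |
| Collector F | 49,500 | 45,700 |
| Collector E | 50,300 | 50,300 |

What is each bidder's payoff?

Payoffs: Collector L 0, Collector G 0, Collector Y -4,900, Collector N 0, Collector F 0, Collector E 0.

Ranking the bids: Collector Y 57,000, then Collector E 50,300, then Collector F 45,700, then Collector G 25,800, then Collector L 8,800, then Collector N 6,000.
Collector Y has the top bid and wins; the price is the second-highest bid, 50,300.
Collector Y's payoff = 45,400 − 50,300 = -4,900. All other bidders lose, so their payoff is 0.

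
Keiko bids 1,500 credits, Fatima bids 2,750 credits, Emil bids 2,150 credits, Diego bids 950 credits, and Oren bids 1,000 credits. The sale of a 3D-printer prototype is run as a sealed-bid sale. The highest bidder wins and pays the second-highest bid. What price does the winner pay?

Bids in descending order: Fatima 2,750 credits > Emil 2,150 credits > Keiko 1,500 credits > Oren 1,000 credits > Diego 950 credits.
Fatima has the highest bid, so Fatima wins.
The second-highest bid is 2,150 credits, so that is what Fatima pays.

2,150 credits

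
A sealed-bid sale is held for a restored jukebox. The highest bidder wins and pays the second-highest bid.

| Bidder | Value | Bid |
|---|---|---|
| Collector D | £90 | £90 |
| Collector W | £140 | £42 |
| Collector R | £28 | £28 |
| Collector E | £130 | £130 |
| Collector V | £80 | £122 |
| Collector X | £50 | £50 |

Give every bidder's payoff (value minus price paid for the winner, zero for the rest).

Collector D £0, Collector W £0, Collector R £0, Collector E £8, Collector V £0, Collector X £0.

Ranking the bids: Collector E £130, then Collector V £122, then Collector D £90, then Collector X £50, then Collector W £42, then Collector R £28.
Collector E has the top bid and wins; the price is the second-highest bid, £122.
Collector E's payoff = £130 − £122 = £8. All other bidders lose, so their payoff is 0.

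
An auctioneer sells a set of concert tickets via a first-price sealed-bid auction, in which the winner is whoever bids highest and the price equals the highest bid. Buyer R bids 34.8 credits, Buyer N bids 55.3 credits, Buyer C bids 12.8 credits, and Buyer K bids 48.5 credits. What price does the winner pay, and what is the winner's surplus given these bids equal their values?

The winner pays 55.3 credits for a surplus of 0.0 credits.

Ordered from highest: Buyer N 55.3 credits, then Buyer K 48.5 credits, then Buyer R 34.8 credits, then Buyer C 12.8 credits.
Buyer N is the highest bidder, so Buyer N wins.
Under the first-price rule, the price is the highest bid: 55.3 credits.
Surplus = 55.3 credits − 55.3 credits = 0.0 credits.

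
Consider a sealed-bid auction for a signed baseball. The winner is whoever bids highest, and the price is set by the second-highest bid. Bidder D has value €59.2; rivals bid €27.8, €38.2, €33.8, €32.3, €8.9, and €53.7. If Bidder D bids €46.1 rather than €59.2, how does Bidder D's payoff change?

The highest competing bid is €53.7.
Bidding truthfully at €59.2: Bidder D has the top bid, wins, and pays the second-highest bid €53.7. Payoff = €59.2 − €53.7 = €5.5.
Bidding €46.1: the top bid is €53.7 (a rival), so Bidder D loses. Payoff = €0.0.
Change = €0.0 − €5.5 = -€5.5.
Deviating from a truthful bid can only lose payoff in a second-price auction — never gain.

Change in payoff: -€5.5.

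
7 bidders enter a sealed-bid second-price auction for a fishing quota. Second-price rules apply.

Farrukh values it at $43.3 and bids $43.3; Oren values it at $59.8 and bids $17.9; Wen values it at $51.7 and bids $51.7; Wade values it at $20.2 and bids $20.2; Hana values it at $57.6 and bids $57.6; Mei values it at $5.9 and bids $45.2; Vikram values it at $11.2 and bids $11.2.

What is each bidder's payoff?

Bids in descending order: Hana $57.6; Wen $51.7; Mei $45.2; Farrukh $43.3; Wade $20.2; Oren $17.9; Vikram $11.2.
Hana has the top bid and wins; the price is the second-highest bid, $51.7.
Hana's payoff = $57.6 − $51.7 = $5.9. All other bidders lose, so their payoff is 0.

Payoffs: Farrukh $0.0, Oren $0.0, Wen $0.0, Wade $0.0, Hana $5.9, Mei $0.0, Vikram $0.0.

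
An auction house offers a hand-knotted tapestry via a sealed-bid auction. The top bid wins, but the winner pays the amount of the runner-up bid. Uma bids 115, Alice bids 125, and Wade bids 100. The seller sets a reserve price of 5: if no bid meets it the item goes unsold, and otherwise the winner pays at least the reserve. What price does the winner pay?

Price paid: 115.

Ordered from highest: Alice 125, then Uma 115, then Wade 100.
Alice has the highest bid, so Alice wins.
The second-highest bid is 115, which exceeds the reserve, so that sets the price.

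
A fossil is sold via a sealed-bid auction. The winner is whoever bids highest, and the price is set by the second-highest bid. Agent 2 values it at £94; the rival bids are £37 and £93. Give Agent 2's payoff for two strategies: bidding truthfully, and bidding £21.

The highest competing bid is £93.
Bidding truthfully at £94: Agent 2 has the top bid, wins, and pays the second-highest bid £93. Payoff = £94 − £93 = £1.
Bidding £21: the top bid is £93 (a rival), so Agent 2 loses. Payoff = £0.

(a) £1  (b) £0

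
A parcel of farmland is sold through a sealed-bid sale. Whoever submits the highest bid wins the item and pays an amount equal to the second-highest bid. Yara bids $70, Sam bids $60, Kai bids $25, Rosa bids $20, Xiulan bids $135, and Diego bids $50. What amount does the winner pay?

Sorted high to low: Xiulan $135, then Yara $70, then Sam $60, then Diego $50, then Kai $25, then Rosa $20.
Xiulan has the highest bid, so Xiulan wins.
The second-highest bid is $70, so that is what Xiulan pays.

Price paid: $70.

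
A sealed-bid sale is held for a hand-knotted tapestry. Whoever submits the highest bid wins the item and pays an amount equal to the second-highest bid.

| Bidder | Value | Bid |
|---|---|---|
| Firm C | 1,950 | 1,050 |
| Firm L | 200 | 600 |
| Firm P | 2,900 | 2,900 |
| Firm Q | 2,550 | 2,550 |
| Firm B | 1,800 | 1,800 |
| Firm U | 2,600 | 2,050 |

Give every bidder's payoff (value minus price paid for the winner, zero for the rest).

Firm C 0, Firm L 0, Firm P 350, Firm Q 0, Firm B 0, Firm U 0.

Ordered from highest: Firm P 2,900; Firm Q 2,550; Firm U 2,050; Firm B 1,800; Firm C 1,050; Firm L 600.
Firm P has the top bid and wins; the price is the second-highest bid, 2,550.
Firm P's payoff = 2,900 − 2,550 = 350. All other bidders lose, so their payoff is 0.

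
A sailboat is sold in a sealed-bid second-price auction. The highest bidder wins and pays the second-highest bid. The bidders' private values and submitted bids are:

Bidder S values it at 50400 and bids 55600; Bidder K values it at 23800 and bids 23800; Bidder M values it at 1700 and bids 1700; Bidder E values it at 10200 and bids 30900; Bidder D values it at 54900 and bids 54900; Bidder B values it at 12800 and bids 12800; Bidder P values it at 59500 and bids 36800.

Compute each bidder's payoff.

Payoffs: Bidder S -4500, Bidder K 0, Bidder M 0, Bidder E 0, Bidder D 0, Bidder B 0, Bidder P 0.

Sorted high to low: Bidder S 55600, then Bidder D 54900, then Bidder P 36800, then Bidder E 30900, then Bidder K 23800, then Bidder B 12800, then Bidder M 1700.
Bidder S has the top bid and wins; the price is the second-highest bid, 54900.
Bidder S's payoff = 50400 − 54900 = -4500. All other bidders lose, so their payoff is 0.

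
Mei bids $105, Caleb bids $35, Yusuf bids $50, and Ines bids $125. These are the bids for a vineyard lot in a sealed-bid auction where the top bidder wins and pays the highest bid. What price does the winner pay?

Bids in descending order: Ines $125; Mei $105; Yusuf $50; Caleb $35.
Ines is the highest bidder, so Ines wins.
Under the first-price rule, the price is the highest bid: $125.

Price paid: $125.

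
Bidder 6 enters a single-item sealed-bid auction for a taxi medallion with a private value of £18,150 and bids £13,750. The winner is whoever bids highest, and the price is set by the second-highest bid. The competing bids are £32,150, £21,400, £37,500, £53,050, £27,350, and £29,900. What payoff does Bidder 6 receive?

Highest competing bid: £53,050.
Bidder 6's bid £13,750 is not the highest, so Bidder 6 loses, pays nothing, and earns zero payoff.

Payoff = £0.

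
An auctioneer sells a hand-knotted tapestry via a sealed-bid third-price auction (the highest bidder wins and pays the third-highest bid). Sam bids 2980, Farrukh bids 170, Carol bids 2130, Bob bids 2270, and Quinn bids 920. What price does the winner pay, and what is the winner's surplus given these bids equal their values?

The winner pays 2130 for a surplus of 850.

Bids in descending order: Sam 2980; Bob 2270; Carol 2130; Quinn 920; Farrukh 170.
Sam is the highest bidder, so Sam wins.
Under the third-price rule, the price is the third-highest bid: 2130.
Surplus = 2980 − 2130 = 850.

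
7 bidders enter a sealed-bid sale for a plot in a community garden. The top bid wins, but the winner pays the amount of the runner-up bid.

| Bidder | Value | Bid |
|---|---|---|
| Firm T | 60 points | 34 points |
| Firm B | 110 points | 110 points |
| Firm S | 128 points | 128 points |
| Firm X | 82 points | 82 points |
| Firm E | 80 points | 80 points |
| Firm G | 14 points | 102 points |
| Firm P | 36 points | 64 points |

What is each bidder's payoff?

Payoffs: Firm T 0 points, Firm B 0 points, Firm S 18 points, Firm X 0 points, Firm E 0 points, Firm G 0 points, Firm P 0 points.

Ordered from highest: Firm S 128 points; Firm B 110 points; Firm G 102 points; Firm X 82 points; Firm E 80 points; Firm P 64 points; Firm T 34 points.
Firm S has the top bid and wins; the price is the second-highest bid, 110 points.
Firm S's payoff = 128 points − 110 points = 18 points. All other bidders lose, so their payoff is 0.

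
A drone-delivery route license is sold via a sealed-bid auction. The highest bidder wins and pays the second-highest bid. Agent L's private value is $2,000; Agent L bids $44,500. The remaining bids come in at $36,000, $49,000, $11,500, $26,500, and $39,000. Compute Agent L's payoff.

Highest competing bid: $49,000.
Agent L's bid $44,500 is not the highest, so Agent L loses, pays nothing, and earns zero payoff.

Payoff = $0.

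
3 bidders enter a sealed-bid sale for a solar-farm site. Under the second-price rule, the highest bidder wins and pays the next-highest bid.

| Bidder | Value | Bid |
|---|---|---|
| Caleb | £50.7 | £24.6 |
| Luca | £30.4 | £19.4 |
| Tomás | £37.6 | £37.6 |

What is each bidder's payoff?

Ranking the bids: Tomás £37.6 > Caleb £24.6 > Luca £19.4.
Tomás has the top bid and wins; the price is the second-highest bid, £24.6.
Tomás's payoff = £37.6 − £24.6 = £13.0. All other bidders lose, so their payoff is 0.

Caleb £0.0, Luca £0.0, Tomás £13.0.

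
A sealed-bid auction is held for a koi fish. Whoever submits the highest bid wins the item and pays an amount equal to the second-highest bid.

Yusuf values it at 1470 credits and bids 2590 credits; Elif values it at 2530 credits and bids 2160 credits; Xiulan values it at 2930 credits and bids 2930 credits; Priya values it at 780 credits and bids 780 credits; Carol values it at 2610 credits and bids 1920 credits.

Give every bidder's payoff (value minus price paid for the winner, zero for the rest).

Sorted high to low: Xiulan 2930 credits; Yusuf 2590 credits; Elif 2160 credits; Carol 1920 credits; Priya 780 credits.
Xiulan has the top bid and wins; the price is the second-highest bid, 2590 credits.
Xiulan's payoff = 2930 credits − 2590 credits = 340 credits. All other bidders lose, so their payoff is 0.

Yusuf 0 credits, Elif 0 credits, Xiulan 340 credits, Priya 0 credits, Carol 0 credits.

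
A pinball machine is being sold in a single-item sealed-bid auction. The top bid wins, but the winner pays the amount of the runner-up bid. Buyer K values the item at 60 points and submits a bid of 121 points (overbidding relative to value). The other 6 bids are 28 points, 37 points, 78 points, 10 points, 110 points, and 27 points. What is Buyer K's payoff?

-50 points

Highest competing bid: 110 points.
Buyer K's bid 121 points is the highest overall, so Buyer K wins and pays the second-highest bid, 110 points.
Payoff = value − price = 60 points − 110 points = -50 points.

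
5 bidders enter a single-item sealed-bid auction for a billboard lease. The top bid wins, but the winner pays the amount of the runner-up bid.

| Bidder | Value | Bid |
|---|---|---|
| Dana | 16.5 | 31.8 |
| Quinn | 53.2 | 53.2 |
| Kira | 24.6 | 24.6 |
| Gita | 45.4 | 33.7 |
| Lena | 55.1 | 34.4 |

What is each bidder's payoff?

Payoffs: Dana 0.0, Quinn 18.8, Kira 0.0, Gita 0.0, Lena 0.0.

Ordered from highest: Quinn 53.2; Lena 34.4; Gita 33.7; Dana 31.8; Kira 24.6.
Quinn has the top bid and wins; the price is the second-highest bid, 34.4.
Quinn's payoff = 53.2 − 34.4 = 18.8. All other bidders lose, so their payoff is 0.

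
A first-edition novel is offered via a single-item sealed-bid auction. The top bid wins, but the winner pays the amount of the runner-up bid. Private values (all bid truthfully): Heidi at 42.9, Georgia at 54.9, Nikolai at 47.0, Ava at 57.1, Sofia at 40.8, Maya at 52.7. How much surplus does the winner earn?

Bids in descending order: Ava 57.1 > Georgia 54.9 > Maya 52.7 > Nikolai 47.0 > Heidi 42.9 > Sofia 40.8.
Ava wins with the top bid and pays the second-highest, 54.9.
Surplus = 57.1 − 54.9 = 2.2.

2.2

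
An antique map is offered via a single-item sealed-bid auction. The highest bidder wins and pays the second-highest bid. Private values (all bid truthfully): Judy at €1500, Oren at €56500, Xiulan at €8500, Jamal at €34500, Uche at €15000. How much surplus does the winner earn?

Winner's surplus: €22000.

Ordered from highest: Oren €56500, then Jamal €34500, then Uche €15000, then Xiulan €8500, then Judy €1500.
Oren wins with the top bid and pays the second-highest, €34500.
Surplus = €56500 − €34500 = €22000.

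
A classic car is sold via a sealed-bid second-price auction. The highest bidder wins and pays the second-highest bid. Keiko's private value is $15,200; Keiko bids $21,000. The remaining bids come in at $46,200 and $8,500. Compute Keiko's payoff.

Payoff = $0.

Highest competing bid: $46,200.
Keiko's bid $21,000 is not the highest, so Keiko loses, pays nothing, and earns zero payoff.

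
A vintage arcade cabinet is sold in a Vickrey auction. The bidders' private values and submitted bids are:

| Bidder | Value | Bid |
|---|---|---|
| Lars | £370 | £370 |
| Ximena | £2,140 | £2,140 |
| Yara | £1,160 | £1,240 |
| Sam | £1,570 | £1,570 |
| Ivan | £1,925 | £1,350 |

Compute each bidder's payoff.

Lars £0, Ximena £570, Yara £0, Sam £0, Ivan £0.

Ranking the bids: Ximena £2,140; Sam £1,570; Ivan £1,350; Yara £1,240; Lars £370.
Ximena has the top bid and wins; the price is the second-highest bid, £1,570.
Ximena's payoff = £2,140 − £1,570 = £570. All other bidders lose, so their payoff is 0.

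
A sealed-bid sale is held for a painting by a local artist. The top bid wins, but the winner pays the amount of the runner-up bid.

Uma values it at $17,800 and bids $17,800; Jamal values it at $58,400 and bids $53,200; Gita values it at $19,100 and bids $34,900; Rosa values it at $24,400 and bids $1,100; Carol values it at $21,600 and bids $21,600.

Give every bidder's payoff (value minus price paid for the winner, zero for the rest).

Uma $0, Jamal $23,500, Gita $0, Rosa $0, Carol $0.

Ranking the bids: Jamal $53,200, then Gita $34,900, then Carol $21,600, then Uma $17,800, then Rosa $1,100.
Jamal has the top bid and wins; the price is the second-highest bid, $34,900.
Jamal's payoff = $58,400 − $34,900 = $23,500. All other bidders lose, so their payoff is 0.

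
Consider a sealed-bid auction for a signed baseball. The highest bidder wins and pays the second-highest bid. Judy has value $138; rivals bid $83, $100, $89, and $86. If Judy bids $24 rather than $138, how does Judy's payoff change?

Payoff change: -$38.

The highest competing bid is $100.
Bidding truthfully at $138: Judy has the top bid, wins, and pays the second-highest bid $100. Payoff = $138 − $100 = $38.
Bidding $24: the top bid is $100 (a rival), so Judy loses. Payoff = $0.
Change = $0 − $38 = -$38.
This is the dominant-strategy logic: truthful bidding weakly beats any alternative.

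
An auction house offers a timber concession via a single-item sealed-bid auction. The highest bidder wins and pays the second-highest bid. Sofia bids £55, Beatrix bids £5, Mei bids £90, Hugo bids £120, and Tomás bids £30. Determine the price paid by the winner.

Ranking the bids: Hugo £120 > Mei £90 > Sofia £55 > Tomás £30 > Beatrix £5.
Hugo has the highest bid, so Hugo wins.
The second-highest bid is £90, so that is what Hugo pays.

The winner pays £90.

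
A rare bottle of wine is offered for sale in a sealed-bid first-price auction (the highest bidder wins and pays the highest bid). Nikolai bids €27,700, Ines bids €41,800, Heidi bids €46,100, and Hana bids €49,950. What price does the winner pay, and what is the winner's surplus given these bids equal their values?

The winner pays €49,950 for a surplus of €0.

Ranking the bids: Hana €49,950, then Heidi €46,100, then Ines €41,800, then Nikolai €27,700.
Hana is the highest bidder, so Hana wins.
Under the first-price rule, the price is the highest bid: €49,950.
Surplus = €49,950 − €49,950 = €0.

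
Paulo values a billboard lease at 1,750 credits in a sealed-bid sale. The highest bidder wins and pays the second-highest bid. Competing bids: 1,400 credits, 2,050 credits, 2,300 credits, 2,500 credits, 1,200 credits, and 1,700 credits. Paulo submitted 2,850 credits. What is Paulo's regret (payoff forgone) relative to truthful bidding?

The highest competing bid is 2,500 credits.
Bidding truthfully at 1,750 credits: the top bid is 2,500 credits (a rival), so Paulo loses. Payoff = 0 credits.
Bidding 2,850 credits: Paulo has the top bid, wins, and pays the second-highest bid 2,500 credits. Payoff = 1,750 credits − 2,500 credits = -750 credits.
Regret = truthful payoff − actual payoff = 0 credits − -750 credits = 750 credits.

750 credits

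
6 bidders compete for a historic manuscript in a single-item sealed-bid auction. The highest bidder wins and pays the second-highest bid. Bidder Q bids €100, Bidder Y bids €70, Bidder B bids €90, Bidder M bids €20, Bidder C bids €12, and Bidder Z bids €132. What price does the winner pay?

Price paid: €100.

Sorted high to low: Bidder Z €132, then Bidder Q €100, then Bidder B €90, then Bidder Y €70, then Bidder M €20, then Bidder C €12.
Bidder Z has the highest bid, so Bidder Z wins.
The second-highest bid is €100, so that is what Bidder Z pays.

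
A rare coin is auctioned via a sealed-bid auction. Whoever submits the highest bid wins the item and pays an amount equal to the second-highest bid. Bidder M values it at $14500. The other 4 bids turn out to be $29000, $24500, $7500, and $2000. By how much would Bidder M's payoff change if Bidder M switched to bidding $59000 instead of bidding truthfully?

The highest competing bid is $29000.
Bidding truthfully at $14500: the top bid is $29000 (a rival), so Bidder M loses. Payoff = $0.
Bidding $59000: Bidder M has the top bid, wins, and pays the second-highest bid $29000. Payoff = $14500 − $29000 = -$14500.
Change = -$14500 − $0 = -$14500.

Change in payoff: -$14500.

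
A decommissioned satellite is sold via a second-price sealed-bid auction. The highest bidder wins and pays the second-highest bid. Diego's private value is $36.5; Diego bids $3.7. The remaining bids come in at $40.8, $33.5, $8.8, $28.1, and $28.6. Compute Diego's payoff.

$0.0

Highest competing bid: $40.8.
Diego's bid $3.7 is not the highest, so Diego loses, pays nothing, and earns zero payoff.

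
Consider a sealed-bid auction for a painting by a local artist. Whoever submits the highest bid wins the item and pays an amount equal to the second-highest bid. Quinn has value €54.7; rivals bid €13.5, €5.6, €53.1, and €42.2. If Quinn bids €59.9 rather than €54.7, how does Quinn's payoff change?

The highest competing bid is €53.1.
Bidding truthfully at €54.7: Quinn has the top bid, wins, and pays the second-highest bid €53.1. Payoff = €54.7 − €53.1 = €1.6.
Bidding €59.9: Quinn has the top bid, wins, and pays the second-highest bid €53.1. Payoff = €54.7 − €53.1 = €1.6.
Change = €1.6 − €1.6 = €0.0.
The bid only affects whether you win, not the price — here both bids land on the same side of the top rival bid, so the deviation is payoff-neutral.

€0.0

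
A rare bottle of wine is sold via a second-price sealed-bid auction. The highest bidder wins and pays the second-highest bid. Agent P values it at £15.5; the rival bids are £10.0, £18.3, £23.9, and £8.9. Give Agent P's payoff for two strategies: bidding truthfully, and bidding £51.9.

The highest competing bid is £23.9.
Bidding truthfully at £15.5: the top bid is £23.9 (a rival), so Agent P loses. Payoff = £0.0.
Bidding £51.9: Agent P has the top bid, wins, and pays the second-highest bid £23.9. Payoff = £15.5 − £23.9 = -£8.4.
This is the dominant-strategy logic: truthful bidding weakly beats any alternative.

Truthful: £0.0; alternative: -£8.4.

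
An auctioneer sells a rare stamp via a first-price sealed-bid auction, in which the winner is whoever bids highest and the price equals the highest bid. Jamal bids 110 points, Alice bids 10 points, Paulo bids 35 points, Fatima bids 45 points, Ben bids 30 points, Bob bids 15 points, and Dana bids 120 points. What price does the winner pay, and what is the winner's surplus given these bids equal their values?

Bids in descending order: Dana 120 points; Jamal 110 points; Fatima 45 points; Paulo 35 points; Ben 30 points; Bob 15 points; Alice 10 points.
Dana is the highest bidder, so Dana wins.
Under the first-price rule, the price is the highest bid: 120 points.
Surplus = 120 points − 120 points = 0 points.

Price 120 points; surplus 0 points.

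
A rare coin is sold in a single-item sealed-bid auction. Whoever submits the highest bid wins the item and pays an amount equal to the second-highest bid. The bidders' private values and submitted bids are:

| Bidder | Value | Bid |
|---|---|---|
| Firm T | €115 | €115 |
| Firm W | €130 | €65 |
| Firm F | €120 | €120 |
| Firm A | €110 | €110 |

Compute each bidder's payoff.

Ranking the bids: Firm F €120, then Firm T €115, then Firm A €110, then Firm W €65.
Firm F has the top bid and wins; the price is the second-highest bid, €115.
Firm F's payoff = €120 − €115 = €5. All other bidders lose, so their payoff is 0.

Payoffs: Firm T €0, Firm W €0, Firm F €5, Firm A €0.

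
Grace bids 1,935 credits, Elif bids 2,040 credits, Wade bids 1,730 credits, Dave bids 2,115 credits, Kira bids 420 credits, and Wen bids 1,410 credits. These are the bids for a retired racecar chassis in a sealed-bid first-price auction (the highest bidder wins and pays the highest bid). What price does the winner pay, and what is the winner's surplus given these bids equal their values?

Bids in descending order: Dave 2,115 credits; Elif 2,040 credits; Grace 1,935 credits; Wade 1,730 credits; Wen 1,410 credits; Kira 420 credits.
Dave is the highest bidder, so Dave wins.
Under the first-price rule, the price is the highest bid: 2,115 credits.
Surplus = 2,115 credits − 2,115 credits = 0 credits.

Price 2,115 credits; surplus 0 credits.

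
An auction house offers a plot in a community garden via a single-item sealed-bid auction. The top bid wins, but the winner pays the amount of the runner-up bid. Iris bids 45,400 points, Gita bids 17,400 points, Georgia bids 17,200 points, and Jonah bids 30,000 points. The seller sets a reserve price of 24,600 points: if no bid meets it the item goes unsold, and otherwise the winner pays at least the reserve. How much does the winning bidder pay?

Ranking the bids: Iris 45,400 points; Jonah 30,000 points; Gita 17,400 points; Georgia 17,200 points.
Iris has the highest bid, so Iris wins.
The second-highest bid is 30,000 points, which exceeds the reserve, so that sets the price.

30,000 points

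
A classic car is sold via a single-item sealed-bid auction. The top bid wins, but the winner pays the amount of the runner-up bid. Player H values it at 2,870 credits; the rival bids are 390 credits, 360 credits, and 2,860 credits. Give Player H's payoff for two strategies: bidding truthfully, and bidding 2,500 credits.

Truthful: 10 credits; alternative: 0 credits.

The highest competing bid is 2,860 credits.
Bidding truthfully at 2,870 credits: Player H has the top bid, wins, and pays the second-highest bid 2,860 credits. Payoff = 2,870 credits − 2,860 credits = 10 credits.
Bidding 2,500 credits: the top bid is 2,860 credits (a rival), so Player H loses. Payoff = 0 credits.
Deviating from a truthful bid can only lose payoff in a second-price auction — never gain.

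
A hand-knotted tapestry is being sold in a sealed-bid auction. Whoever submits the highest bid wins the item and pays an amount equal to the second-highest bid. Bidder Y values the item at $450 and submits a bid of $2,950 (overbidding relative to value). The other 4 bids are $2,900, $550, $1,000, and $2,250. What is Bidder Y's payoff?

Highest competing bid: $2,900.
Bidder Y's bid $2,950 is the highest overall, so Bidder Y wins and pays the second-highest bid, $2,900.
Payoff = value − price = $450 − $2,900 = -$2,450.
Overbidding won the item at a price above value — truthful bidding would have avoided this loss.

-$2,450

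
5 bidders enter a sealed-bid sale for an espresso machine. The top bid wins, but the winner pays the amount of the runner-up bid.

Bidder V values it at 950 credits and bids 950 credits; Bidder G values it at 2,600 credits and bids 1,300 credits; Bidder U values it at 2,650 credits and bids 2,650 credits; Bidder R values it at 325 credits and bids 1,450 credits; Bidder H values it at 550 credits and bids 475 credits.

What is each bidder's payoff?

Payoffs: Bidder V 0 credits, Bidder G 0 credits, Bidder U 1,200 credits, Bidder R 0 credits, Bidder H 0 credits.

Ordered from highest: Bidder U 2,650 credits, then Bidder R 1,450 credits, then Bidder G 1,300 credits, then Bidder V 950 credits, then Bidder H 475 credits.
Bidder U has the top bid and wins; the price is the second-highest bid, 1,450 credits.
Bidder U's payoff = 2,650 credits − 1,450 credits = 1,200 credits. All other bidders lose, so their payoff is 0.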